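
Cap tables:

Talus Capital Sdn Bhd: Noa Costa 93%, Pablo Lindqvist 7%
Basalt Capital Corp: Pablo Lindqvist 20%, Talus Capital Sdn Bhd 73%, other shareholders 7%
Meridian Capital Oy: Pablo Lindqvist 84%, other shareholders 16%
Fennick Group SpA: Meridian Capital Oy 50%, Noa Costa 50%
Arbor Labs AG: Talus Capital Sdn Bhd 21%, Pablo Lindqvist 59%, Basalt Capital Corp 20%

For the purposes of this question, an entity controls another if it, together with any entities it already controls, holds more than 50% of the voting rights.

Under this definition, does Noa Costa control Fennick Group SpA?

Noa holds 93% of Talus, so Noa controls Talus.
Talus holds 73% of Basalt, so Noa controls Basalt.
In Fennick, Noa's side holds only 50%, not > 50%.
So Noa does not control Fennick.

No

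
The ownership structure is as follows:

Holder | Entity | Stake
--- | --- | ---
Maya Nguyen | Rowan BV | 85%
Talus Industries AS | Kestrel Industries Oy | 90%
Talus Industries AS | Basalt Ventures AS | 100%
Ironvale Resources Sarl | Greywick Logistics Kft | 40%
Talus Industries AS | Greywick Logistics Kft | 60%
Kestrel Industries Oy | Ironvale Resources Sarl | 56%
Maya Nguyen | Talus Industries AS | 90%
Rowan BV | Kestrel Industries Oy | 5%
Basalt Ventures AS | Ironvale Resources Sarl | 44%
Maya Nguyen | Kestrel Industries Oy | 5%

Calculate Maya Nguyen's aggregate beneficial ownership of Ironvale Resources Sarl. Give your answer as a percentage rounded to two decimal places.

90.14%

Maya reaches Ironvale along 4 paths.
Via Talus → Basalt: 90% × 100% × 44% = 39.6%.
Via Talus → Kestrel: 90% × 90% × 56% = 45.36%.
Via Rowan → Kestrel: 85% × 5% × 56% = 2.38%.
Via Kestrel: 5% × 56% = 2.8%.
Total: 39.6% + 45.36% + 2.38% + 2.8% = 90.14%.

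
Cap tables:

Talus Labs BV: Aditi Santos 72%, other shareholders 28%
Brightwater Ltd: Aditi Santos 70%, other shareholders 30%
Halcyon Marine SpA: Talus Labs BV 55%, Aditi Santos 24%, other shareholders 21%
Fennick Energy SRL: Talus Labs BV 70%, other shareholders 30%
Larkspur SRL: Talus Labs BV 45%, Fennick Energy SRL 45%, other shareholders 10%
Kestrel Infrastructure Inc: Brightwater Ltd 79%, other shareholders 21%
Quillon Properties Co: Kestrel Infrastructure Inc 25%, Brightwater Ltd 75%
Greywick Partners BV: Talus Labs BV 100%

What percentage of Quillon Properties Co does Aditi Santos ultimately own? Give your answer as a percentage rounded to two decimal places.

66.33%

Aditi reaches Quillon along 2 paths.
Via Brightwater → Kestrel: 70% × 79% × 25% = 13.825%.
Via Brightwater: 70% × 75% = 52.5%.
Total: 13.825% + 52.5% = 66.325%.
Rounded: 66.33%.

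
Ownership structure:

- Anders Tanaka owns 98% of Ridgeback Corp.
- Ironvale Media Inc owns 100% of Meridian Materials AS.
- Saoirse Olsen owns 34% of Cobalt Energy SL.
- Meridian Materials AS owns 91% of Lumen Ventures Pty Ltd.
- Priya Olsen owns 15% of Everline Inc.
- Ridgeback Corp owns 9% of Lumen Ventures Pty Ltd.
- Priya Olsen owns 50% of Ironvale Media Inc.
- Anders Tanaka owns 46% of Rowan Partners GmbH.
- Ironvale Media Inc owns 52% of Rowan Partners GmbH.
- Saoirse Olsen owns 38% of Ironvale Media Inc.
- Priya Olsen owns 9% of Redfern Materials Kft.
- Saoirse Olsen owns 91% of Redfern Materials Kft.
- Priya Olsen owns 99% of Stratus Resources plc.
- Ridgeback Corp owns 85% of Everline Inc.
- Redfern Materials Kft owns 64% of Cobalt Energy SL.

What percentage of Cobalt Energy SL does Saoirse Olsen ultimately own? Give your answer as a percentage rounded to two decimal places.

92.24%

Saoirse reaches Cobalt along 2 paths.
Via Redfern: 91% × 64% = 58.24%.
Direct stake: 34% = 34%.
Total: 58.24% + 34% = 92.24%.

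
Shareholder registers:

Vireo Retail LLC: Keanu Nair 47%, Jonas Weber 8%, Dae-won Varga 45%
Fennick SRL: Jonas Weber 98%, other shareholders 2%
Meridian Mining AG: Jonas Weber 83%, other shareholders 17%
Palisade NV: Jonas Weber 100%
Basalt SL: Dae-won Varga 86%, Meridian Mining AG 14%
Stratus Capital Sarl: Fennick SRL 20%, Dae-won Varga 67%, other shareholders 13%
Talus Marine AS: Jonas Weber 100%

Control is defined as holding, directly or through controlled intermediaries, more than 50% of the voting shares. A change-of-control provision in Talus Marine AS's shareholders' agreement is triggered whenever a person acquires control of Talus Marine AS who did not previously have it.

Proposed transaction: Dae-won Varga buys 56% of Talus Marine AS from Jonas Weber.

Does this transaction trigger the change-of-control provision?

Yes

The purchase adds only to Dae-won's holdings (Jonas's stake shrinks), so Dae-won is the only person who could newly come to control Talus.
Dae-won holds 86% of Basalt, so Dae-won controls Basalt.
Dae-won holds 67% of Stratus, so Dae-won controls Stratus.
Neither Dae-won nor any entity Dae-won controls holds any voting interest in Talus.
So before the transaction, Dae-won does not control Talus.
After the purchase, Dae-won holds 56% of Talus directly, and Jonas's stake falls to 44%.
Dae-won holds 56% of Talus, so Dae-won controls Talus.
Dae-won did not control Talus before and does after, so the clause is triggered.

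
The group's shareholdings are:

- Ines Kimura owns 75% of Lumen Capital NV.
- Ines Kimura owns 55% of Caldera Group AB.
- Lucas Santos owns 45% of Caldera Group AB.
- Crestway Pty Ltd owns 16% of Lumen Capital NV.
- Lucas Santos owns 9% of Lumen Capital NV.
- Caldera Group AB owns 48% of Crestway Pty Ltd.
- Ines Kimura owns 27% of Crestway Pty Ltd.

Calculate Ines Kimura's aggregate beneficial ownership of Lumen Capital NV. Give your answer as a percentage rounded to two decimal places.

Ines reaches Lumen along 3 paths.
Direct stake: 75% = 75%.
Via Crestway: 27% × 16% = 4.32%.
Via Caldera → Crestway: 55% × 48% × 16% = 4.224%.
Total: 75% + 4.32% + 4.224% = 83.544%.
Rounded: 83.54%.

83.54%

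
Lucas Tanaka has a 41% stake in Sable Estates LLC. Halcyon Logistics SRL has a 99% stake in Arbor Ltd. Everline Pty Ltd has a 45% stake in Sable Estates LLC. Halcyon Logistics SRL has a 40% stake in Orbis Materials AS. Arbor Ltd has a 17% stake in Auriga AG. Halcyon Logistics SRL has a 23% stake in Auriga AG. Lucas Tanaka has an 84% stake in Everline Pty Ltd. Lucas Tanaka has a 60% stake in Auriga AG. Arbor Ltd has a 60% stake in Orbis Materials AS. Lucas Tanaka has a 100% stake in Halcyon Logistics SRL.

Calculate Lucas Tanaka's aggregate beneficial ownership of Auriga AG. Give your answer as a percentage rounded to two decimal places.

99.83%

Lucas reaches Auriga along 3 paths.
Via Halcyon → Arbor: 100% × 99% × 17% = 16.83%.
Via Halcyon: 100% × 23% = 23%.
Direct stake: 60% = 60%.
Total: 16.83% + 23% + 60% = 99.83%.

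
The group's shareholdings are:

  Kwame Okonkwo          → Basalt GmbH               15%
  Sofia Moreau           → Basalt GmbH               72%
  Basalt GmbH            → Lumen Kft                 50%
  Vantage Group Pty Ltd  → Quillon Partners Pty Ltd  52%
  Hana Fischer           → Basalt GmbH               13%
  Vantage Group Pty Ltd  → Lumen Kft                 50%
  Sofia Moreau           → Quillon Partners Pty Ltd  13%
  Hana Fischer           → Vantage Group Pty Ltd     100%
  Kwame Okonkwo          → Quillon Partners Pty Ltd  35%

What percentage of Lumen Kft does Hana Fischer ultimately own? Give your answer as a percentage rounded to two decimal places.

Hana reaches Lumen along 2 paths.
Via Vantage: 100% × 50% = 50%.
Via Basalt: 13% × 50% = 6.5%.
Total: 50% + 6.5% = 56.5%.
Rounded: 56.50%.

56.50%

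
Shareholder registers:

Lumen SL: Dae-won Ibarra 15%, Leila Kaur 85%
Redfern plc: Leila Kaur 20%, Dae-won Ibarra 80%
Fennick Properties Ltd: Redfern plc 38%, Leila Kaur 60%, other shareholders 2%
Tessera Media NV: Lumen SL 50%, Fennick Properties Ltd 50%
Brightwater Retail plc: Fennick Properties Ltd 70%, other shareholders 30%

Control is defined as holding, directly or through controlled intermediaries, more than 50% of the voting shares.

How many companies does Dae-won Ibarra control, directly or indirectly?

1

Dae-won holds 80% of Redfern, so Dae-won controls Redfern.
No other company's threshold is met.
Dae-won controls 1 company.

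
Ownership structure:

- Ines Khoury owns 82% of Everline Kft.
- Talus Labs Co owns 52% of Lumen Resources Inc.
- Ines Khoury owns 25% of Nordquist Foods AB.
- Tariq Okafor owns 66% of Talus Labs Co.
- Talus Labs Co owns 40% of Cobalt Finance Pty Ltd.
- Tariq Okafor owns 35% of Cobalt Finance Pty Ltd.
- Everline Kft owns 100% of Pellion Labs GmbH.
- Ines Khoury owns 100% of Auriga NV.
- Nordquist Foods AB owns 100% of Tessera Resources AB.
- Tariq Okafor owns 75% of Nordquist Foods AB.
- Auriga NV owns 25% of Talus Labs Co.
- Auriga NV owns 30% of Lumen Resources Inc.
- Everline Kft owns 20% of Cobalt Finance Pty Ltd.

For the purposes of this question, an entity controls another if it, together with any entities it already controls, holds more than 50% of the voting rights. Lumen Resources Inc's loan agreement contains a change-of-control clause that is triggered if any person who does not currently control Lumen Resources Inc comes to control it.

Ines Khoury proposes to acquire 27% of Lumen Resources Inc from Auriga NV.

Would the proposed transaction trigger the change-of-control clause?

No

The purchase adds only to Ines's holdings (Auriga's stake shrinks), so Ines is the only person who could newly come to control Lumen.
Ines holds 82% of Everline, so Ines controls Everline.
Ines holds 100% of Auriga, so Ines controls Auriga.
Everline holds 100% of Pellion, so Ines controls Pellion.
In Lumen, Ines's side holds only 30%, not > 50%.
So before the transaction, Ines does not control Lumen.
After the purchase, Ines holds 27% of Lumen directly, and Auriga's stake falls to 3%.
After the transaction, Ines's side holds 3% + 27% = 30% of Lumen, not > 50%, so Ines still does not control Lumen.
No new person acquires control, so the clause is not triggered.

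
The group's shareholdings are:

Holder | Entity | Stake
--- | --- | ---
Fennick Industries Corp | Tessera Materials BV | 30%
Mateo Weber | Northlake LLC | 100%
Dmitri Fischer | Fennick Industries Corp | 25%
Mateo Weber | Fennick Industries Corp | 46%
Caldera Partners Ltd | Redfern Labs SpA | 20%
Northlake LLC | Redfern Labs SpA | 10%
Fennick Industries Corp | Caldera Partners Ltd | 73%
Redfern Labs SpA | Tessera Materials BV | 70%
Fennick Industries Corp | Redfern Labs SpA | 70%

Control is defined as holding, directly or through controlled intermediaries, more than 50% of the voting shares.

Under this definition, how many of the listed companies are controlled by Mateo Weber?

1

Mateo holds 100% of Northlake, so Mateo controls Northlake.
No other company's threshold is met.
Mateo controls 1 company.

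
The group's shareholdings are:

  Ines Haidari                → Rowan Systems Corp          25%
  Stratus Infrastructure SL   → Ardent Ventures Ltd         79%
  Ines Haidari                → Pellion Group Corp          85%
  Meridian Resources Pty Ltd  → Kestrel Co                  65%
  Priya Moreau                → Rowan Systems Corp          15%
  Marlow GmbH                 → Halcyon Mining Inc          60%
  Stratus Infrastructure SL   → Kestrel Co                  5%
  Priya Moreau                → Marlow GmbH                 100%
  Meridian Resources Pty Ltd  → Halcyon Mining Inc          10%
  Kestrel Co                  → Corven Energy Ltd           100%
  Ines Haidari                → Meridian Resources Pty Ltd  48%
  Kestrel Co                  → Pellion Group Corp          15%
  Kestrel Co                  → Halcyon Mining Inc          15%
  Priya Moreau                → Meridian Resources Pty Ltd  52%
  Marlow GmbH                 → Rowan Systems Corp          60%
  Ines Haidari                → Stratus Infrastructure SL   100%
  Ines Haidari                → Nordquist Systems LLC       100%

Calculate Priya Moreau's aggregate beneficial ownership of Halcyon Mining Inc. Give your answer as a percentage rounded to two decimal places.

Priya reaches Halcyon along 3 paths.
Via Meridian: 52% × 10% = 5.2%.
Via Marlow: 100% × 60% = 60%.
Via Meridian → Kestrel: 52% × 65% × 15% = 5.07%.
Total: 5.2% + 60% + 5.07% = 70.27%.

70.27%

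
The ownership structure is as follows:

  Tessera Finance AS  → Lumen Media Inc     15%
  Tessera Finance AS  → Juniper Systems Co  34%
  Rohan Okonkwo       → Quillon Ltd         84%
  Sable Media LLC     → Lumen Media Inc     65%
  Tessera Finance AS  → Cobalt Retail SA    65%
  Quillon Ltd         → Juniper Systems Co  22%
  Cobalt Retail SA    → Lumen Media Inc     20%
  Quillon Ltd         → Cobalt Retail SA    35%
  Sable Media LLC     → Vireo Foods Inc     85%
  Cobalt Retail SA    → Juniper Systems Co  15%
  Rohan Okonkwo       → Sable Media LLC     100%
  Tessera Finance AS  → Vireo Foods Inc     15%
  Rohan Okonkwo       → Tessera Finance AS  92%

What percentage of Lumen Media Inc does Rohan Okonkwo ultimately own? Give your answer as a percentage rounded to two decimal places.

96.64%

Rohan reaches Lumen along 4 paths.
Via Tessera: 92% × 15% = 13.8%.
Via Quillon → Cobalt: 84% × 35% × 20% = 5.88%.
Via Tessera → Cobalt: 92% × 65% × 20% = 11.96%.
Via Sable: 100% × 65% = 65%.
Total: 13.8% + 5.88% + 11.96% + 65% = 96.64%.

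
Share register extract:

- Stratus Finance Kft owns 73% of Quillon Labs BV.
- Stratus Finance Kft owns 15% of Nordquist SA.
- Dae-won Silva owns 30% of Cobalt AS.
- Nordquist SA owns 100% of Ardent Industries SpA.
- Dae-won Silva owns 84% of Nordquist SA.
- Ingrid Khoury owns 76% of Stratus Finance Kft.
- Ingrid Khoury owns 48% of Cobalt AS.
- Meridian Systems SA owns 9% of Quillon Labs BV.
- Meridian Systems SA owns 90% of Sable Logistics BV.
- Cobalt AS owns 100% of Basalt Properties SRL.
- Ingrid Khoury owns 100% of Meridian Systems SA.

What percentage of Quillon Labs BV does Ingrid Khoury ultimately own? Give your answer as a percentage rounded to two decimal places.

Ingrid reaches Quillon along 2 paths.
Via Meridian: 100% × 9% = 9%.
Via Stratus: 76% × 73% = 55.48%.
Total: 9% + 55.48% = 64.48%.

64.48%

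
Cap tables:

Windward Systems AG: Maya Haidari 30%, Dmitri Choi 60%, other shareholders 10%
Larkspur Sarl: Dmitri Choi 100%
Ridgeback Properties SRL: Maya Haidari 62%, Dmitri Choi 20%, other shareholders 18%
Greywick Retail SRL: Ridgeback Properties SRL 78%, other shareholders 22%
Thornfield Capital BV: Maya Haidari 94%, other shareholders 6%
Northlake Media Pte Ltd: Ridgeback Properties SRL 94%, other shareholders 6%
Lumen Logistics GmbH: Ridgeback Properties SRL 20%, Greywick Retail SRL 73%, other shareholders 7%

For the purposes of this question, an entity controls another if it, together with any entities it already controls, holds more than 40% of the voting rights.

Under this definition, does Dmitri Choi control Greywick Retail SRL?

No

Dmitri holds 60% of Windward, so Dmitri controls Windward.
Dmitri holds 100% of Larkspur, so Dmitri controls Larkspur.
Neither Dmitri nor any entity Dmitri controls holds any voting interest in Greywick.
So Dmitri does not control Greywick.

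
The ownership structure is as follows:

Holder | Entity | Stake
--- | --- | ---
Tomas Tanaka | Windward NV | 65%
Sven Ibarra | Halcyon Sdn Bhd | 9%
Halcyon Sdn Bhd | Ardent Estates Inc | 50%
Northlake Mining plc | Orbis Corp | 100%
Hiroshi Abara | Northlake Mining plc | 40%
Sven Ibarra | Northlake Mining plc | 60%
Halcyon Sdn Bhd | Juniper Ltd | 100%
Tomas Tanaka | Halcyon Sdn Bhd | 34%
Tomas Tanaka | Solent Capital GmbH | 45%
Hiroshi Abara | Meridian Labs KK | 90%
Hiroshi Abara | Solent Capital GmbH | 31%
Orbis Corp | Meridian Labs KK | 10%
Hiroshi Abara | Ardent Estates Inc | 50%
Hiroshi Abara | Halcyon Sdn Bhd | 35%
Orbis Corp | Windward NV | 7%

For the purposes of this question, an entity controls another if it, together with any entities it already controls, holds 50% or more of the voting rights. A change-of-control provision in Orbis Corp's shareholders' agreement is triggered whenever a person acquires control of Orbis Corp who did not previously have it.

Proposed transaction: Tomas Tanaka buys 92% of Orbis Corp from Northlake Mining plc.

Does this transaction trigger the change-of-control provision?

The purchase adds only to Tomas's holdings (Northlake's stake shrinks), so Tomas is the only person who could newly come to control Orbis.
Tomas holds 65% of Windward, so Tomas controls Windward.
Neither Tomas nor any entity Tomas controls holds any voting interest in Orbis.
So before the transaction, Tomas does not control Orbis.
After the purchase, Tomas holds 92% of Orbis directly, and Northlake's stake falls to 8%.
Tomas holds 92% of Orbis, so Tomas controls Orbis.
Tomas did not control Orbis before and does after, so the clause is triggered.

Yes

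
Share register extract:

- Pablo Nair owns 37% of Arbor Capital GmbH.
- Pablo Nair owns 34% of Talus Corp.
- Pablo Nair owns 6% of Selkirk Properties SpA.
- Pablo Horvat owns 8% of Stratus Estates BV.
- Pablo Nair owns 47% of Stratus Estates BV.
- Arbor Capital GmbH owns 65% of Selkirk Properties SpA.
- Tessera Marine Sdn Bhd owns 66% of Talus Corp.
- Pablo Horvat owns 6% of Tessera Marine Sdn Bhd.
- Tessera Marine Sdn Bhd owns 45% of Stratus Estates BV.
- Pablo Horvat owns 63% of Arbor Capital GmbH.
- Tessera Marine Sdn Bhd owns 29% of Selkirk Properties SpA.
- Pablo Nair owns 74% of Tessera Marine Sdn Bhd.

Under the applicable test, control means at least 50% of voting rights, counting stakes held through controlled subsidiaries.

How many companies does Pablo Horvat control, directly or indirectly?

2

Pablo Horvat holds 63% of Arbor, so Pablo Horvat controls Arbor.
Arbor holds 65% of Selkirk, so Pablo Horvat controls Selkirk.
No other company's threshold is met.
Pablo Horvat controls 2 companies.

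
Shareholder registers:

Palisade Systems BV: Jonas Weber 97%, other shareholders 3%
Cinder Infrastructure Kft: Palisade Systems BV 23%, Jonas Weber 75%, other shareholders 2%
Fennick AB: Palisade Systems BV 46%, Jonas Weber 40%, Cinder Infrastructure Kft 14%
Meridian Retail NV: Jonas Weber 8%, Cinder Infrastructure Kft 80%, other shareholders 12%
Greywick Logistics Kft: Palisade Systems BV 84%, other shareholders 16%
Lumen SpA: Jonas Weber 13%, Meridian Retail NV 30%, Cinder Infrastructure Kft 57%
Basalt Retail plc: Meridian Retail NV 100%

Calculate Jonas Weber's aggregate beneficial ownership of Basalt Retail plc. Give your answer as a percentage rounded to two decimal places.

85.85%

Jonas reaches Basalt along 3 paths.
Via Meridian: 8% × 100% = 8%.
Via Palisade → Cinder → Meridian: 97% × 23% × 80% × 100% = 17.848%.
Via Cinder → Meridian: 75% × 80% × 100% = 60%.
Total: 8% + 17.848% + 60% = 85.848%.
Rounded: 85.85%.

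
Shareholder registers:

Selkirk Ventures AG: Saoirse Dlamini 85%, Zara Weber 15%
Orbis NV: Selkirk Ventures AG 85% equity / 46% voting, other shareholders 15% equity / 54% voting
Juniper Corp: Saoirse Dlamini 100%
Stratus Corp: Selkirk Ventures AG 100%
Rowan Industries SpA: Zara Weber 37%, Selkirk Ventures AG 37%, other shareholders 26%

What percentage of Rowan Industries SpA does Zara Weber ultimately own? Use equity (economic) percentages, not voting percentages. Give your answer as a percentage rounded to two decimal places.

Zara reaches Rowan along 2 paths.
Direct stake: 37% = 37%.
Via Selkirk: 15% × 37% = 5.55%.
Total: 37% + 5.55% = 42.55%.

42.55%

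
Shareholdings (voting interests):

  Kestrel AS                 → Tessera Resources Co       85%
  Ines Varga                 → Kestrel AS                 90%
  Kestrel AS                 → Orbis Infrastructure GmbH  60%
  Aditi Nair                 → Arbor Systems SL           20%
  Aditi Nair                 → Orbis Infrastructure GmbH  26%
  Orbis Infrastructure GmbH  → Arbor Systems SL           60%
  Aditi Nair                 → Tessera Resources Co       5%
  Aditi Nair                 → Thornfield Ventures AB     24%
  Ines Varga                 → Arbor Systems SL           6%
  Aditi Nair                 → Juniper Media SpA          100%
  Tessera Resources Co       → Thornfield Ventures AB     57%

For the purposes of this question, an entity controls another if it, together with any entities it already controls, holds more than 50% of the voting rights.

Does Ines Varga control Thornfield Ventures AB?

Yes

Ines holds 90% of Kestrel, so Ines controls Kestrel.
Kestrel holds 85% of Tessera, so Ines controls Tessera.
Tessera holds 57% of Thornfield, so Ines controls Thornfield.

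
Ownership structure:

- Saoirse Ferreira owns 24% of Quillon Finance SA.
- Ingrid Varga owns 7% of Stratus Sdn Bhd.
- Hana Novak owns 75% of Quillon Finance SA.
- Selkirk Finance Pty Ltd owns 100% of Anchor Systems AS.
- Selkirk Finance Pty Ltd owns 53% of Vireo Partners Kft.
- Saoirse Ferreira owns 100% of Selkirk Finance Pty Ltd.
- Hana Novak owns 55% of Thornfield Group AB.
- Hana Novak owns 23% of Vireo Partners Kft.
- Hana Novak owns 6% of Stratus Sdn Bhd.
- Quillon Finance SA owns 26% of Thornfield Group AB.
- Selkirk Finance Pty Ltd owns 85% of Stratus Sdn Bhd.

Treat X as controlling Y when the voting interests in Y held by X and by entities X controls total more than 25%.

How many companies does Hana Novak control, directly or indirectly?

2

Hana holds 75% of Quillon, so Hana controls Quillon.
Quillon and Hana together hold 26% + 55% = 81% of Thornfield, so Hana controls Thornfield.
No other company's threshold is met.
Hana controls 2 companies.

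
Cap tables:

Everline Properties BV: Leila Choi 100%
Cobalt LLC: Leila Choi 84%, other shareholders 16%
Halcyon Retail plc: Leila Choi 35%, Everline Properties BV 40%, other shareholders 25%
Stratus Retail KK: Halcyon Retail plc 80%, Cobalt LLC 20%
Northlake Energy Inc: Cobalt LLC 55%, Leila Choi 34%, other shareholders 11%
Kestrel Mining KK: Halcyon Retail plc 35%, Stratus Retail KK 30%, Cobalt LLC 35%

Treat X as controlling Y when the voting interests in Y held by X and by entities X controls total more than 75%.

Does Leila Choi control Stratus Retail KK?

No

Leila holds 100% of Everline, so Leila controls Everline.
Leila holds 84% of Cobalt, so Leila controls Cobalt.
Cobalt and Leila together hold 55% + 34% = 89% of Northlake, so Leila controls Northlake.
In Stratus, Leila's side holds only 20%, not > 75%.
So Leila does not control Stratus.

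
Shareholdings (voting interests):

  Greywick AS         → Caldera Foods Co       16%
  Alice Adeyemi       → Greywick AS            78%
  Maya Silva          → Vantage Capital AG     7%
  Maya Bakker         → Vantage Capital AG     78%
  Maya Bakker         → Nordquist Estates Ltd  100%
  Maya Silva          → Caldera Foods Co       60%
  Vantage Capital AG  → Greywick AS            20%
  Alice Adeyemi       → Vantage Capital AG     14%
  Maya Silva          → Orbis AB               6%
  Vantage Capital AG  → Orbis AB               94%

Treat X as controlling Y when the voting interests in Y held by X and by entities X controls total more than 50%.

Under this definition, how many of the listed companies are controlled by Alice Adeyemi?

Alice holds 78% of Greywick, so Alice controls Greywick.
No other company's threshold is met.
Alice controls 1 company.

1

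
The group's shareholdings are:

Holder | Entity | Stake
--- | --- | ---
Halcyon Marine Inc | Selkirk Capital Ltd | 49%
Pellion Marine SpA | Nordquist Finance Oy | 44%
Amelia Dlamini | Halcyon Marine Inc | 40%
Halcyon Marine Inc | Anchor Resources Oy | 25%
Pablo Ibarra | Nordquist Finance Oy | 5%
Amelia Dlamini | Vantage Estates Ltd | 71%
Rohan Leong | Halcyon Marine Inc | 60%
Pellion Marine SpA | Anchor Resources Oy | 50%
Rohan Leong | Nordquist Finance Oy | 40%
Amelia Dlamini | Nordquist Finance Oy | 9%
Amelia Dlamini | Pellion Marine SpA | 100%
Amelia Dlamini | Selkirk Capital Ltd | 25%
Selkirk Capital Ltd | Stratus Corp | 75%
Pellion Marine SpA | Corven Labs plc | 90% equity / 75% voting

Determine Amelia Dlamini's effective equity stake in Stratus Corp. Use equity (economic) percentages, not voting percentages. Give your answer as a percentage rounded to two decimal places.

Amelia reaches Stratus along 2 paths.
Via Selkirk: 25% × 75% = 18.75%.
Via Halcyon → Selkirk: 40% × 49% × 75% = 14.7%.
Total: 18.75% + 14.7% = 33.45%.

33.45%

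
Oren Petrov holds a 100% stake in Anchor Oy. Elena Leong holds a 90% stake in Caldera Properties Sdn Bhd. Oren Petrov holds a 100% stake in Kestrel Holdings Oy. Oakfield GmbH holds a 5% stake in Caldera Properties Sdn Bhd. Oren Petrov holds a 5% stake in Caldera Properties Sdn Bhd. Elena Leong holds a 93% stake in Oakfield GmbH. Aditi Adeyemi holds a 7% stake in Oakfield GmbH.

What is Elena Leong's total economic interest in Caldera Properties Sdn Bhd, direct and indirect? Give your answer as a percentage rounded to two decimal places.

Elena reaches Caldera along 2 paths.
Direct stake: 90% = 90%.
Via Oakfield: 93% × 5% = 4.65%.
Total: 90% + 4.65% = 94.65%.

94.65%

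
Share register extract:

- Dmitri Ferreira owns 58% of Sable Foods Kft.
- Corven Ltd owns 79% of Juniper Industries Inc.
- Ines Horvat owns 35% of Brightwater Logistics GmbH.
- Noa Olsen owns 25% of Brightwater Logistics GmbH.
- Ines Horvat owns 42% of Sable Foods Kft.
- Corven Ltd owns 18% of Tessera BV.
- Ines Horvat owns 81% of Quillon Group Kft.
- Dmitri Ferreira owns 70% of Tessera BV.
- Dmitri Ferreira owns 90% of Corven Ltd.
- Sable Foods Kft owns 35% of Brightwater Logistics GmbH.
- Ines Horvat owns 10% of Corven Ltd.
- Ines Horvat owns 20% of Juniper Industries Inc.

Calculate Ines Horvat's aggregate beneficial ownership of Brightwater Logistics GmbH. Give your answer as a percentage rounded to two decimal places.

Ines reaches Brightwater along 2 paths.
Direct stake: 35% = 35%.
Via Sable: 42% × 35% = 14.7%.
Total: 35% + 14.7% = 49.7%.
Rounded: 49.70%.

49.70%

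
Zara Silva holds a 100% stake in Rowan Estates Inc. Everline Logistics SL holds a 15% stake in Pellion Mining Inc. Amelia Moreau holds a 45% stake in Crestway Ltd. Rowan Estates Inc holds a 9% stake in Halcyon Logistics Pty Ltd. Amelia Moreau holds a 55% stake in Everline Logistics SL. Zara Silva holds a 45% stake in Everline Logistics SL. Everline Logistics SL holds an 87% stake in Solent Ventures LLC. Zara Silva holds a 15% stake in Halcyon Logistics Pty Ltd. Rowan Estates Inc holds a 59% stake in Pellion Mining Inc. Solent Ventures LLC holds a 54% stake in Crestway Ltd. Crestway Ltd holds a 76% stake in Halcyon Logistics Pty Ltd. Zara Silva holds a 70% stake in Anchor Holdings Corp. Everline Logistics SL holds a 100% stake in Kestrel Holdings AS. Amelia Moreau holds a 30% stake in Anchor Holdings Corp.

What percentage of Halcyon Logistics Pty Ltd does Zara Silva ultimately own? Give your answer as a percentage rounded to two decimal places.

Zara reaches Halcyon along 3 paths.
Direct stake: 15% = 15%.
Via Everline → Solent → Crestway: 45% × 87% × 54% × 76% = 16.06716%.
Via Rowan: 100% × 9% = 9%.
Total: 15% + 16.06716% + 9% = 40.06716%.
Rounded: 40.07%.

40.07%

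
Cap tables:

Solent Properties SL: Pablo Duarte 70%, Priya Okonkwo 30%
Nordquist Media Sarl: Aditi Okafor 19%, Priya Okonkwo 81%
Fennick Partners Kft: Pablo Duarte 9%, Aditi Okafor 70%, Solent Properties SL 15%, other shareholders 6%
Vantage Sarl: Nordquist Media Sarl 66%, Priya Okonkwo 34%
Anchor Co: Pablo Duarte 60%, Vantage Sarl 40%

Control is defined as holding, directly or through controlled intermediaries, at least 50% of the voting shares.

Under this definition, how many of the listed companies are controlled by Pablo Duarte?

2

Pablo holds 70% of Solent, so Pablo controls Solent.
Pablo holds 60% of Anchor, so Pablo controls Anchor.
No other company's threshold is met.
Pablo controls 2 companies.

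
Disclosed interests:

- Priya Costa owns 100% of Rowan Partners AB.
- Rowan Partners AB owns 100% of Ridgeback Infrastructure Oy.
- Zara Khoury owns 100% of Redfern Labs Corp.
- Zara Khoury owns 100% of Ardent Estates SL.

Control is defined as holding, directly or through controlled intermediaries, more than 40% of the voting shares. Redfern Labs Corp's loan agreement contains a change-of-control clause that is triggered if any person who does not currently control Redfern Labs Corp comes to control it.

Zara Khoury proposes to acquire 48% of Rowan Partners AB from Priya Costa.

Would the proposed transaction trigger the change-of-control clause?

No

The purchase adds only to Zara's holdings (Priya's stake shrinks), so Zara is the only person who could newly come to control Redfern.
Zara holds 100% of Redfern, so Zara controls Redfern.
So Zara already controls Redfern before the transaction.
After the purchase, Zara holds 48% of Rowan directly, and Priya's stake falls to 52%.
Zara controlled Redfern already, so this is not a new person acquiring control; every other person's position is unchanged or reduced.
No new person acquires control, so the clause is not triggered.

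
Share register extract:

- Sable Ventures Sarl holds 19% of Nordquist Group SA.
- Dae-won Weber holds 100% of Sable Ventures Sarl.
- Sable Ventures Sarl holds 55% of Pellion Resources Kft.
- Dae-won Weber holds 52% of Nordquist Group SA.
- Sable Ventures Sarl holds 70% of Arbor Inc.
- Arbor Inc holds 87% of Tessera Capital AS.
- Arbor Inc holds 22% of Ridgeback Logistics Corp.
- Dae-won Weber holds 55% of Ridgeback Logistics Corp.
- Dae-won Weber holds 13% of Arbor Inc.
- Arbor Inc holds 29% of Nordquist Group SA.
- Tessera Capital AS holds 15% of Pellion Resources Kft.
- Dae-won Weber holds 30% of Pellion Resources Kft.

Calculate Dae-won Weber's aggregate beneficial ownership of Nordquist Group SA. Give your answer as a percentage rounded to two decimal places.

95.07%

Dae-won reaches Nordquist along 4 paths.
Via Sable: 100% × 19% = 19%.
Direct stake: 52% = 52%.
Via Arbor: 13% × 29% = 3.77%.
Via Sable → Arbor: 100% × 70% × 29% = 20.3%.
Total: 19% + 52% + 3.77% + 20.3% = 95.07%.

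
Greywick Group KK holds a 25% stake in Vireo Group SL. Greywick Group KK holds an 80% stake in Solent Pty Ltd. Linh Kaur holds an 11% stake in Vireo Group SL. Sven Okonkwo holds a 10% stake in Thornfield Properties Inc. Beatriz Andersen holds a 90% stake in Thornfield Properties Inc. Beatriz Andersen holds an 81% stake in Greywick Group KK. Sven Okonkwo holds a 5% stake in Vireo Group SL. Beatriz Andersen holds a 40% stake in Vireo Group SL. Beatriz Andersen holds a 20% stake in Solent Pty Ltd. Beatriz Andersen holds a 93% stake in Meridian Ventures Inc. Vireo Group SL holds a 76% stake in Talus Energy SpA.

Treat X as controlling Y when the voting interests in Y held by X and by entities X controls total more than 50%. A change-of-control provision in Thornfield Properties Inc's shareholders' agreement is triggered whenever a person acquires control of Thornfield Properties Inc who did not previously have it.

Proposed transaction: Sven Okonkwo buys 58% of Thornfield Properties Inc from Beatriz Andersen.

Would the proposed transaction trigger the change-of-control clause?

Yes

The purchase adds only to Sven's holdings (Beatriz's stake shrinks), so Sven is the only person who could newly come to control Thornfield.
Sven's largest direct stake is 10% in Thornfield, which does not meet the threshold, so Sven controls no company.
In Thornfield, Sven's side holds only 10%, not > 50%.
So before the transaction, Sven does not control Thornfield.
After the purchase, Sven's direct stake in Thornfield rises to 10% + 58% = 68%, and Beatriz's stake falls to 32%.
Sven holds 68% of Thornfield, so Sven controls Thornfield.
Sven did not control Thornfield before and does after, so the clause is triggered.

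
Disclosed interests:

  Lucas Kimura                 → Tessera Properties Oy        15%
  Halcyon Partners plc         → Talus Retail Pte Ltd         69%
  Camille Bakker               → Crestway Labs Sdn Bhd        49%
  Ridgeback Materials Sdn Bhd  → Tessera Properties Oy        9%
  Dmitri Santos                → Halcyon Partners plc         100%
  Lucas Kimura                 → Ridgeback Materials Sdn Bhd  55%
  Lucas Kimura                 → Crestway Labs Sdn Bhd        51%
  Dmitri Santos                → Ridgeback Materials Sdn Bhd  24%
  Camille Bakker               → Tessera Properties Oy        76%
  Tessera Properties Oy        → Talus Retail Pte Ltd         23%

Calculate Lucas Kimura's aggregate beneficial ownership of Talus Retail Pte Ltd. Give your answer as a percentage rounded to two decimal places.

4.59%

Lucas reaches Talus along 2 paths.
Via Tessera: 15% × 23% = 3.45%.
Via Ridgeback → Tessera: 55% × 9% × 23% = 1.1385%.
Total: 3.45% + 1.1385% = 4.5885%.
Rounded: 4.59%.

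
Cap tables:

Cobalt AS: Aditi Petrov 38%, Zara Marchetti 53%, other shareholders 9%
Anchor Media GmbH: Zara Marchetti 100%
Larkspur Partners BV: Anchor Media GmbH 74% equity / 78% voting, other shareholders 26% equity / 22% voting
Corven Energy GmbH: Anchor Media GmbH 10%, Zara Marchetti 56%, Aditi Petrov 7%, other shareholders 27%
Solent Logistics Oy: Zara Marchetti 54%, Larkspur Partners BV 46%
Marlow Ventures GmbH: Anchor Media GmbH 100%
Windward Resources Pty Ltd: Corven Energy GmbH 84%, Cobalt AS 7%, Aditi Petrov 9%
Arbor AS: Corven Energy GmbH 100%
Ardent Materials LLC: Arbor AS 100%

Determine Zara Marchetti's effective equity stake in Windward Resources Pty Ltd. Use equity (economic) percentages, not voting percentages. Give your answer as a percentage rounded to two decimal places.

Zara reaches Windward along 3 paths.
Via Anchor → Corven: 100% × 10% × 84% = 8.4%.
Via Corven: 56% × 84% = 47.04%.
Via Cobalt: 53% × 7% = 3.71%.
Total: 8.4% + 47.04% + 3.71% = 59.15%.

59.15%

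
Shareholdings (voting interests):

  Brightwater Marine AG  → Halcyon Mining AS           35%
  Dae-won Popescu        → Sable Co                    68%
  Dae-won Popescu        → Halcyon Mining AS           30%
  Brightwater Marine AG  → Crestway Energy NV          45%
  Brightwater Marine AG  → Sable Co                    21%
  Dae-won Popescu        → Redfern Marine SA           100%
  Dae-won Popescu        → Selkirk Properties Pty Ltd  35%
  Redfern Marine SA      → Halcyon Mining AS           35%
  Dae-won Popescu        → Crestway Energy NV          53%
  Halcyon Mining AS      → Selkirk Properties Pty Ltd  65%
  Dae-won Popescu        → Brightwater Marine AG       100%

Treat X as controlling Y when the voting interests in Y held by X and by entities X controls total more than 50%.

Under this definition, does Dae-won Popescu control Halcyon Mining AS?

Dae-won holds 100% of Brightwater, so Dae-won controls Brightwater.
Dae-won holds 100% of Redfern, so Dae-won controls Redfern.
Dae-won and Brightwater and Redfern together hold 30% + 35% + 35% = 100% of Halcyon, so Dae-won controls Halcyon.

Yes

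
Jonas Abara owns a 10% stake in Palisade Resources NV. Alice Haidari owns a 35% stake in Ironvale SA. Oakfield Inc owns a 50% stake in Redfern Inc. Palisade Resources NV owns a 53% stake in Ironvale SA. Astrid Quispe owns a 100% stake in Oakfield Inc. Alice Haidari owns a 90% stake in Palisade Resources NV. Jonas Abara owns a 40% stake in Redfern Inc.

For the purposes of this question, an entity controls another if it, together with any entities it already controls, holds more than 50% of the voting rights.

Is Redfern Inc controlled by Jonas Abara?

Jonas's largest direct stake is 40% in Redfern, which does not meet the threshold, so Jonas controls no company.
In Redfern, Jonas's side holds only 40%, not > 50%.
So Jonas does not control Redfern.

No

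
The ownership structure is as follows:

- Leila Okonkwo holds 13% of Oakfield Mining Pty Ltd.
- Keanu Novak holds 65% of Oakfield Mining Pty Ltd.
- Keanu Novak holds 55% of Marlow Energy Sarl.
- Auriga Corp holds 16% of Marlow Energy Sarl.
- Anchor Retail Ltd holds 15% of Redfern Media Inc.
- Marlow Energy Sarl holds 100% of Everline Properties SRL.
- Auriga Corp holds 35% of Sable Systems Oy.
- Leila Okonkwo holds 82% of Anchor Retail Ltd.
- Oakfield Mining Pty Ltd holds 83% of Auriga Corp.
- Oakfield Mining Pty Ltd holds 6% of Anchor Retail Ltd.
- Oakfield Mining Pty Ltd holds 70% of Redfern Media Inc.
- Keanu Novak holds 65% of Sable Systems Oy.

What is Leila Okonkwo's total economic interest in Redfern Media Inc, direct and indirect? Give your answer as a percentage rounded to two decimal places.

Leila reaches Redfern along 3 paths.
Via Oakfield: 13% × 70% = 9.1%.
Via Oakfield → Anchor: 13% × 6% × 15% = 0.117%.
Via Anchor: 82% × 15% = 12.3%.
Total: 9.1% + 0.117% + 12.3% = 21.517%.
Rounded: 21.52%.

21.52%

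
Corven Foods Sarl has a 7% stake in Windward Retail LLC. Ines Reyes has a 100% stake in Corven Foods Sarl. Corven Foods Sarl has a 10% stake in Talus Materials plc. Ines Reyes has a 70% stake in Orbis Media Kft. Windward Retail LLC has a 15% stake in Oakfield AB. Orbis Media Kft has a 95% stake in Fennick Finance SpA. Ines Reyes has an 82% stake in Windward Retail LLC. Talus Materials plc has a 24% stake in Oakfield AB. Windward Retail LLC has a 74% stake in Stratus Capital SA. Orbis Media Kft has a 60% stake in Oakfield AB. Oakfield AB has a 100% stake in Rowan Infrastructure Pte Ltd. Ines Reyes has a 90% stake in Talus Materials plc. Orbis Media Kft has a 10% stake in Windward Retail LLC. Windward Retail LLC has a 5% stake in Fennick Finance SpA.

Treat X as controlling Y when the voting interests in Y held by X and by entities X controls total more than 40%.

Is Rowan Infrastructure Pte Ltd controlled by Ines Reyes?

Yes

Ines holds 100% of Corven, so Ines controls Corven.
Ines and Corven together hold 90% + 10% = 100% of Talus, so Ines controls Talus.
Ines holds 70% of Orbis, so Ines controls Orbis.
Ines and Corven and Orbis together hold 82% + 7% + 10% = 99% of Windward, so Ines controls Windward.
Orbis and Windward and Talus together hold 60% + 15% + 24% = 99% of Oakfield, so Ines controls Oakfield.
Oakfield holds 100% of Rowan, so Ines controls Rowan.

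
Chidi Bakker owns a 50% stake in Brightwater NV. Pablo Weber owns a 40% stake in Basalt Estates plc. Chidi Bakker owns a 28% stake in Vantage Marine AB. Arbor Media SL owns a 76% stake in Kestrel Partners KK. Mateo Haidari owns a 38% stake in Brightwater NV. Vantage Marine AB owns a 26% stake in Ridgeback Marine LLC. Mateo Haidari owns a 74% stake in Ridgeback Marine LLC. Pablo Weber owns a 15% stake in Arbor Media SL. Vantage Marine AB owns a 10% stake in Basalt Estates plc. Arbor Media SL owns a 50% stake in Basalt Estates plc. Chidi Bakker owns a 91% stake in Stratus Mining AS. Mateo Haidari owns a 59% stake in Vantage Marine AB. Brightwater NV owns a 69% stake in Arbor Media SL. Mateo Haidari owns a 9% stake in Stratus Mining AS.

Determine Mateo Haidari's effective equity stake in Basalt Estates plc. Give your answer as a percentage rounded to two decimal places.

19.01%

Mateo reaches Basalt along 2 paths.
Via Brightwater → Arbor: 38% × 69% × 50% = 13.11%.
Via Vantage: 59% × 10% = 5.9%.
Total: 13.11% + 5.9% = 19.01%.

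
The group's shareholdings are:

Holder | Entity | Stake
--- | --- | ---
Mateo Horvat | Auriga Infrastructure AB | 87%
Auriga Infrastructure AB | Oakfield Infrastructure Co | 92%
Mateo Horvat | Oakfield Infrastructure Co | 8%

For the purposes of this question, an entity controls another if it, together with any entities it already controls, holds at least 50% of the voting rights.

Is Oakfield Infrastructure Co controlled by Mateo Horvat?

Yes

Mateo holds 87% of Auriga, so Mateo controls Auriga.
Auriga and Mateo together hold 92% + 8% = 100% of Oakfield, so Mateo controls Oakfield.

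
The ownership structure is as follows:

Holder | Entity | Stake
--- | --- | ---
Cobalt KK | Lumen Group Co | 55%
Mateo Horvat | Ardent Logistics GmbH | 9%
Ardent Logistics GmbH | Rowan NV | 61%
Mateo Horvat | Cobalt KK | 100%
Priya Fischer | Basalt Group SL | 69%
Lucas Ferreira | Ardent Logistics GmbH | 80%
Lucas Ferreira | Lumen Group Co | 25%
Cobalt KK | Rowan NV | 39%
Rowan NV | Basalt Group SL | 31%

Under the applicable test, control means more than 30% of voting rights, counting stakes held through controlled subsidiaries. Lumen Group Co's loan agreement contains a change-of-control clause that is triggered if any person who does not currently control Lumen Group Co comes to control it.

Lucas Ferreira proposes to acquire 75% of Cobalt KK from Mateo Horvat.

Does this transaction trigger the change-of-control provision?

The purchase adds only to Lucas's holdings (Mateo's stake shrinks), so Lucas is the only person who could newly come to control Lumen.
Lucas holds 80% of Ardent, so Lucas controls Ardent.
Ardent holds 61% of Rowan, so Lucas controls Rowan.
Rowan holds 31% of Basalt, so Lucas controls Basalt.
In Lumen, Lucas's side holds only 25%, not > 30%.
So before the transaction, Lucas does not control Lumen.
After the purchase, Lucas holds 75% of Cobalt directly, and Mateo's stake falls to 25%.
Lucas holds 75% of Cobalt, so Lucas controls Cobalt.
Cobalt and Lucas together hold 55% + 25% = 80% of Lumen, so Lucas controls Lumen.
Lucas did not control Lumen before and does after, so the clause is triggered.

Yes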